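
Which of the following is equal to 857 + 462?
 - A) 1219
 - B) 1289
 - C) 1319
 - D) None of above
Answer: C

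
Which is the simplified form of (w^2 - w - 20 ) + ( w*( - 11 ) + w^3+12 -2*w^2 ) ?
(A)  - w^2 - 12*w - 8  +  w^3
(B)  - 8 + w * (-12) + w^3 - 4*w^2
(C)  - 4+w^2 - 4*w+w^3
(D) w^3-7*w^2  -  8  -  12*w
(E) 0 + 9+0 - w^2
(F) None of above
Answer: A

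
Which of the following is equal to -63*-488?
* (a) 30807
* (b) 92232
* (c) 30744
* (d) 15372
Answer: c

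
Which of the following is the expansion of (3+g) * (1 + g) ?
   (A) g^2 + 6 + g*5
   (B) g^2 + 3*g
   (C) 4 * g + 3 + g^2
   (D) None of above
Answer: C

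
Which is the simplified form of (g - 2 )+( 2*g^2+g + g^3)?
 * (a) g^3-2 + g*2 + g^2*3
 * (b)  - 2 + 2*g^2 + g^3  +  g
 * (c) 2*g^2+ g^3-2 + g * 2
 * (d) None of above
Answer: c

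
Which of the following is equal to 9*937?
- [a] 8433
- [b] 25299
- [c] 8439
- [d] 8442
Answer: a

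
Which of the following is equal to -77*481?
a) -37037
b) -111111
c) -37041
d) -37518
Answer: a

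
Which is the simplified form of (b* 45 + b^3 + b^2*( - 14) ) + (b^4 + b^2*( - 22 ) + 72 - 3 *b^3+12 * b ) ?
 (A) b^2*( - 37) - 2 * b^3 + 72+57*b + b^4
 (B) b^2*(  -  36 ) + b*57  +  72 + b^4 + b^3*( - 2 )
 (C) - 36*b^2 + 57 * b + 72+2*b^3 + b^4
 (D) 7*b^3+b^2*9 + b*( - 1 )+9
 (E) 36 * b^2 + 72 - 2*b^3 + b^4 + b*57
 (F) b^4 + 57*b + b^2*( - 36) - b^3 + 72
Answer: B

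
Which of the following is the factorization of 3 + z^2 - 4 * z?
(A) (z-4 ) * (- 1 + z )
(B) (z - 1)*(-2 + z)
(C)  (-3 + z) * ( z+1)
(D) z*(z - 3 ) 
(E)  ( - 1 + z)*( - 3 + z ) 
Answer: E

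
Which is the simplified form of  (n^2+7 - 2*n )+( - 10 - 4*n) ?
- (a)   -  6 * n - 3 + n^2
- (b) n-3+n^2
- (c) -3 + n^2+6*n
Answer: a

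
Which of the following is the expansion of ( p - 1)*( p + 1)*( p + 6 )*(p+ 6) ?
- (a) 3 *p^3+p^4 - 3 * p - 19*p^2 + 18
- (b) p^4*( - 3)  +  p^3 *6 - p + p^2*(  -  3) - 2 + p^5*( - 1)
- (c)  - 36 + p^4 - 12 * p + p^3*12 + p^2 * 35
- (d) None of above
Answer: c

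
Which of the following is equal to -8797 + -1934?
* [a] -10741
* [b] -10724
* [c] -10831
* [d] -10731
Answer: d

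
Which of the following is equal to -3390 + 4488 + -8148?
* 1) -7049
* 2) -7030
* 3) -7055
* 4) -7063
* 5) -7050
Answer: 5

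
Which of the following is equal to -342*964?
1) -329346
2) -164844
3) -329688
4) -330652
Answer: 3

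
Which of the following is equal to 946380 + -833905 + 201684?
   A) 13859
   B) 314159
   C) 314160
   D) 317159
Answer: B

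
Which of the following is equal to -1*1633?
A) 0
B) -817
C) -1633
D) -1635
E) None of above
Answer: C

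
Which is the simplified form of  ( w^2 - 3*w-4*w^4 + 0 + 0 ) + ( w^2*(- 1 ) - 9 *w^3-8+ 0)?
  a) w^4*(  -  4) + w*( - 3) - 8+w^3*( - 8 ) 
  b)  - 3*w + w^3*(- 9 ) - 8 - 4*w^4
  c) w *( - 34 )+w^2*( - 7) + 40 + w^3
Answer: b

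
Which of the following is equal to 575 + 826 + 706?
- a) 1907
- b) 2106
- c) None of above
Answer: c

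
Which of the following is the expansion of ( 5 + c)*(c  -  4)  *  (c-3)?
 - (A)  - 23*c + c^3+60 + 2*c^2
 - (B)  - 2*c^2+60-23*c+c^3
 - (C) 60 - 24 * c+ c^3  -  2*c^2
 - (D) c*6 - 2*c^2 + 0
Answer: B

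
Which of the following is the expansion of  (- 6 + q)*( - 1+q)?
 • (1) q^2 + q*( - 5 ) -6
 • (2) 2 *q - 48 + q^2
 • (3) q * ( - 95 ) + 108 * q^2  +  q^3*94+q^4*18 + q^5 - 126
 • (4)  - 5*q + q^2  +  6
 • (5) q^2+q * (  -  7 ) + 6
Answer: 5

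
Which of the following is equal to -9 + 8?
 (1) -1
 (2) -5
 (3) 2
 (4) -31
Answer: 1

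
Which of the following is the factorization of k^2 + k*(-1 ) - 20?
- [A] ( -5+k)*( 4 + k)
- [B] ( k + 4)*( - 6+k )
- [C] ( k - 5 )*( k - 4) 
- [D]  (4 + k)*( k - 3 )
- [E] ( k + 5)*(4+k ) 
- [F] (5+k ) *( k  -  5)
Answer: A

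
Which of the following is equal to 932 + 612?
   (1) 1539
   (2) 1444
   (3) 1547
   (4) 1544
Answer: 4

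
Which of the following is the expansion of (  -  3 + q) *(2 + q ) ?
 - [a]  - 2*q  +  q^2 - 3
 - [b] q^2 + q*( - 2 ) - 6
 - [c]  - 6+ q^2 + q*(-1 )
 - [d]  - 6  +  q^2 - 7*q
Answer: c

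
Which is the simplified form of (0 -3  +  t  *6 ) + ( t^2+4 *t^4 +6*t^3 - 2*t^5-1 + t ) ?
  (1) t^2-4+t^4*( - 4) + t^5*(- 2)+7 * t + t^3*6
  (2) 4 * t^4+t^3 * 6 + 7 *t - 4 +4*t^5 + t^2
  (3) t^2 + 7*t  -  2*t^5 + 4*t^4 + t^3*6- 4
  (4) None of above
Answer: 3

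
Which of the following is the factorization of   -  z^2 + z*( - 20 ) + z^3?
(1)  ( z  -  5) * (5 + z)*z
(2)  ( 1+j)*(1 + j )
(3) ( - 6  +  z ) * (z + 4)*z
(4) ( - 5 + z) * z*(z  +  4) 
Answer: 4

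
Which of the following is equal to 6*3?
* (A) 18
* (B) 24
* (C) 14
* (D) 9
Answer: A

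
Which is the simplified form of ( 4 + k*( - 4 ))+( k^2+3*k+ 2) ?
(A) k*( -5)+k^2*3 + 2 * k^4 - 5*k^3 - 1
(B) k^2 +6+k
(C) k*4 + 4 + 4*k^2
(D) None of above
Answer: D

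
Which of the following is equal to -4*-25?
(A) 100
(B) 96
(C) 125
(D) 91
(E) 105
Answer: A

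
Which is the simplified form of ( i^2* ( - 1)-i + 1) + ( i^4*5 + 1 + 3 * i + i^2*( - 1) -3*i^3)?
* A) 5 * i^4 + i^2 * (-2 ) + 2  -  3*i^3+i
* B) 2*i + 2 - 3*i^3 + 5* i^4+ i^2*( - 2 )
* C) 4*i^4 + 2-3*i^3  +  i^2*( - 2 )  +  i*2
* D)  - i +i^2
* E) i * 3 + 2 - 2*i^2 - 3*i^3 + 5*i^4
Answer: B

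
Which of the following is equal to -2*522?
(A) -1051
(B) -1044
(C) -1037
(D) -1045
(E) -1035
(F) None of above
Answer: B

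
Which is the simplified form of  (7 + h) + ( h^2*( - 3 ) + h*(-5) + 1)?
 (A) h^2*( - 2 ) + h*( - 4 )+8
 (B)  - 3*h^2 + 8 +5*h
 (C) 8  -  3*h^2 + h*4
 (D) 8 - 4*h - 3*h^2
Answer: D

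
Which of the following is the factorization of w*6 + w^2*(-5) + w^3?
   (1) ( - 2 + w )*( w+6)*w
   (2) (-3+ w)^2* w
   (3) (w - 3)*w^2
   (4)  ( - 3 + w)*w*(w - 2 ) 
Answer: 4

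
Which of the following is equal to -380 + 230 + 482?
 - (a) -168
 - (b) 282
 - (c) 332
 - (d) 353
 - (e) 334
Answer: c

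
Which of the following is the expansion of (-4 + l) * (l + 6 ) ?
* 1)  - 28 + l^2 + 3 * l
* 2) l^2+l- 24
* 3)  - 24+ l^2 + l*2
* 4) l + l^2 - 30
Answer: 3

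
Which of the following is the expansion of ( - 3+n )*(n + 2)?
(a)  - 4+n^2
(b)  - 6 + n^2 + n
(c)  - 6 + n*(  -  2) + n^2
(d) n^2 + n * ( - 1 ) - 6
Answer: d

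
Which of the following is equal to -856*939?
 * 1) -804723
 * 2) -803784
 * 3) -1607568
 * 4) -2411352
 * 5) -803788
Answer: 2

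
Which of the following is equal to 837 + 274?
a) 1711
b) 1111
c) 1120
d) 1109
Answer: b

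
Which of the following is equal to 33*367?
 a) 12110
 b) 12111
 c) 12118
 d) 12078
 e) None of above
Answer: b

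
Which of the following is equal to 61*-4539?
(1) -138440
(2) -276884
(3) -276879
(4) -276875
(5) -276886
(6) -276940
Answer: 3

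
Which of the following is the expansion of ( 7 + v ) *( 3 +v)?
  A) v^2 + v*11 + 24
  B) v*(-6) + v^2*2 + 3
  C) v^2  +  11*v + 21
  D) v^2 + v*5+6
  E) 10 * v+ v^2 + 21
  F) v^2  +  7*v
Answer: E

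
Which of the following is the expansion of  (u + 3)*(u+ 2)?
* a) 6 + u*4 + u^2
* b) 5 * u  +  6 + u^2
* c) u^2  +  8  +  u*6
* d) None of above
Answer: b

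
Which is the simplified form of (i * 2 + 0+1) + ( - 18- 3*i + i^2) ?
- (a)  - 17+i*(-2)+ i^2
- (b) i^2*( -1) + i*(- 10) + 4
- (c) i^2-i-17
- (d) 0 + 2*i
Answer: c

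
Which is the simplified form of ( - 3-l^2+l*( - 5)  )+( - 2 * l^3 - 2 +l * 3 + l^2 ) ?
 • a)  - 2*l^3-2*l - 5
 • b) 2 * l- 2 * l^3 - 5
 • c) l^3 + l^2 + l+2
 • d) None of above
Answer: a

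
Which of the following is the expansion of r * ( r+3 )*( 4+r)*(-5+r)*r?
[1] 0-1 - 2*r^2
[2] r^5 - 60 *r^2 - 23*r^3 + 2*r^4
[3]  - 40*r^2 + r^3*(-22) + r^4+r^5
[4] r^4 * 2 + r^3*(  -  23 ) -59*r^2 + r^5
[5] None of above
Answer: 2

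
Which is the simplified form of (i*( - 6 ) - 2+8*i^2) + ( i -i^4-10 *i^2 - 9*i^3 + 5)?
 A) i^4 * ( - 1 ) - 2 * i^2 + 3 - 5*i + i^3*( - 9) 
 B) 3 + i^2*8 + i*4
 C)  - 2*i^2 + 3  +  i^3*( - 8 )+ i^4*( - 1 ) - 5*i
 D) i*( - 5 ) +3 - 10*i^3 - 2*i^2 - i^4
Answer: A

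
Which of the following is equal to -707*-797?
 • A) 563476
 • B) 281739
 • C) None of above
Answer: C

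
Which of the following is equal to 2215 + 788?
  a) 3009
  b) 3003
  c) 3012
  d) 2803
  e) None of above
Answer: b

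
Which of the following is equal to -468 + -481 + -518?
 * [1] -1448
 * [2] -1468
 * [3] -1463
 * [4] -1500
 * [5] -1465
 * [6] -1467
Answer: 6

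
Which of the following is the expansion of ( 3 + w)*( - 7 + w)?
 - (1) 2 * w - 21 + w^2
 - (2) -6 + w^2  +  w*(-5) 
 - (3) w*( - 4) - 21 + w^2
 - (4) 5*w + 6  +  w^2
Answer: 3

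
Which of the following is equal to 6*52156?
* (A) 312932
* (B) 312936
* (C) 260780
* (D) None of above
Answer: B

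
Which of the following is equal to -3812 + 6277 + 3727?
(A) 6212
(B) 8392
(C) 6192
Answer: C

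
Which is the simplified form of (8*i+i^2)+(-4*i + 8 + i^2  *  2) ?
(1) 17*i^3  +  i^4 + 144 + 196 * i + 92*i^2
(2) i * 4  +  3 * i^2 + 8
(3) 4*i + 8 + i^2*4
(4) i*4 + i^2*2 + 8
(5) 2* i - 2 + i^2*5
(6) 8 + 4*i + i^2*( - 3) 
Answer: 2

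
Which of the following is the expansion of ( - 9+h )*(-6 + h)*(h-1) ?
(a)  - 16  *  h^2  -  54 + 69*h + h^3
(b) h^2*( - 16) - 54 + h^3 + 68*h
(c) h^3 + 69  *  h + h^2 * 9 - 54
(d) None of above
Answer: a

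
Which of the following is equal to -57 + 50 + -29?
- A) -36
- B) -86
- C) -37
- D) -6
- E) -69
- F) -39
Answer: A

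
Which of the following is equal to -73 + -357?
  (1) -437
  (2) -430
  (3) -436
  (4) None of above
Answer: 2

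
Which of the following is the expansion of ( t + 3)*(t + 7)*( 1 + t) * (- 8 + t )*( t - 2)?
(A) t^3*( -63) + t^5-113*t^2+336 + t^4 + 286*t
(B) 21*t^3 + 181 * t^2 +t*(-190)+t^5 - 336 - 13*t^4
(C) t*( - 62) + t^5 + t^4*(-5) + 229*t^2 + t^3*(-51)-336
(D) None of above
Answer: A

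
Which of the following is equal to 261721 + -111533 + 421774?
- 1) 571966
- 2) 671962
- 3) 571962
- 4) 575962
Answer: 3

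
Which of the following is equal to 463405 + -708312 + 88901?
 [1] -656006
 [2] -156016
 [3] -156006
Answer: 3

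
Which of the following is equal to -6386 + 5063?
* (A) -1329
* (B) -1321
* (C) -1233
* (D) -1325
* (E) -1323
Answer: E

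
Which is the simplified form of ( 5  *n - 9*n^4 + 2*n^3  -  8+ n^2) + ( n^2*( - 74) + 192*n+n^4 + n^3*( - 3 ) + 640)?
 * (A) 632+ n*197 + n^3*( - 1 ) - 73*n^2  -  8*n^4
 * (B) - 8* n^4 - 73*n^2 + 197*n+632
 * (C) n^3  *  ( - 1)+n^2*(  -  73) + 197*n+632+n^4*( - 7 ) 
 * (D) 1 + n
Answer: A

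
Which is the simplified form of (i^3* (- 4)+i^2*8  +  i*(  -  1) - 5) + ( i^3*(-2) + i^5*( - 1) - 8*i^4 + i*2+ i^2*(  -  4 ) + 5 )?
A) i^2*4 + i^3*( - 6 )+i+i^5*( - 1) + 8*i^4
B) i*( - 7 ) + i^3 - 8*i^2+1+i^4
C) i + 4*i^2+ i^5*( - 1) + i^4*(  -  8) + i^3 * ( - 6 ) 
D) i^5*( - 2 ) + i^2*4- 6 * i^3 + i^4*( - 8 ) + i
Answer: C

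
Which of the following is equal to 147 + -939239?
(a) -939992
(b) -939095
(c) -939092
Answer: c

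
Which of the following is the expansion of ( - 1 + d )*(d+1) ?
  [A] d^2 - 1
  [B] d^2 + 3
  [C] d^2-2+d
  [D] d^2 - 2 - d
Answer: A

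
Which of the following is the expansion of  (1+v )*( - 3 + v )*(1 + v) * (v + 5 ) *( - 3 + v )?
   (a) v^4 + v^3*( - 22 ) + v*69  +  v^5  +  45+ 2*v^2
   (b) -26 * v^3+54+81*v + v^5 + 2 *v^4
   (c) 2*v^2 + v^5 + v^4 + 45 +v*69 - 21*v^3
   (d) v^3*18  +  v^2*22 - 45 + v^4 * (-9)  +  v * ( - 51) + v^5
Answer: a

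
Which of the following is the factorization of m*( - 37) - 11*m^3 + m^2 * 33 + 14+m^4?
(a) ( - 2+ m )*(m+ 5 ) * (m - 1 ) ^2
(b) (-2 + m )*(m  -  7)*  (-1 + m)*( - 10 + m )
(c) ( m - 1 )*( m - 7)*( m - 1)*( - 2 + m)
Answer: c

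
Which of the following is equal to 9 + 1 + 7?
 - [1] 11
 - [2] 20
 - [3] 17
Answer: 3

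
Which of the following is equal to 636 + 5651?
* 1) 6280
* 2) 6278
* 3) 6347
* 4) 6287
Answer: 4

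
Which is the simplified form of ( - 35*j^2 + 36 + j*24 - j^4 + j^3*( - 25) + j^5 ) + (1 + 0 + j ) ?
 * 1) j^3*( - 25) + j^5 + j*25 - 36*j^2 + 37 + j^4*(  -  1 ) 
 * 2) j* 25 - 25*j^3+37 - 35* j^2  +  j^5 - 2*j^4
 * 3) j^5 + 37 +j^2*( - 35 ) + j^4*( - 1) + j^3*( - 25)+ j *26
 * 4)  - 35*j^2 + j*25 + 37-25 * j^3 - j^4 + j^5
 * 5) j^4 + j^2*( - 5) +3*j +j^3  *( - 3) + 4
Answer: 4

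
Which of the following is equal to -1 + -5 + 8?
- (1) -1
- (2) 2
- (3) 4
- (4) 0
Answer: 2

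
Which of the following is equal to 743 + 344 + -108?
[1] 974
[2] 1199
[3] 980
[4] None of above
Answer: 4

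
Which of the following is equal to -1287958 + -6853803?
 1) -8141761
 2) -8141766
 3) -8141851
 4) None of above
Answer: 1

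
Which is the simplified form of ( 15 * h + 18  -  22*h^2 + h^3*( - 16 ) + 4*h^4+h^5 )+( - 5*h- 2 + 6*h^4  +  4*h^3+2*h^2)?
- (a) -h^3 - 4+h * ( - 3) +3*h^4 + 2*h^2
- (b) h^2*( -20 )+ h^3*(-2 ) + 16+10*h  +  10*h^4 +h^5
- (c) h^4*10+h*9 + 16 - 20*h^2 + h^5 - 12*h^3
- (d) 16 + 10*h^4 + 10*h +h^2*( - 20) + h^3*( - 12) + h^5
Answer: d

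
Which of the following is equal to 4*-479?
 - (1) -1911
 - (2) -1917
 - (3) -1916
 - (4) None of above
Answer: 3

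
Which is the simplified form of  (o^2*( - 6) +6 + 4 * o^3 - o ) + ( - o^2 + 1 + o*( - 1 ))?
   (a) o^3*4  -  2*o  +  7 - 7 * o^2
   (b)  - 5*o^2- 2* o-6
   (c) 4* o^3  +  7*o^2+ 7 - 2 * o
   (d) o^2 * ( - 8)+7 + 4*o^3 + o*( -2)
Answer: a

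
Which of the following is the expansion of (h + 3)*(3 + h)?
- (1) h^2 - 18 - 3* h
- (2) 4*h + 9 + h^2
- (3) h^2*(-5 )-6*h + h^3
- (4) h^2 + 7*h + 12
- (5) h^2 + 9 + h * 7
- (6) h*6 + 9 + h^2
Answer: 6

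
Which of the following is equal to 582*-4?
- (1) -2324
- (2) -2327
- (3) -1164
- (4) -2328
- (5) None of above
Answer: 4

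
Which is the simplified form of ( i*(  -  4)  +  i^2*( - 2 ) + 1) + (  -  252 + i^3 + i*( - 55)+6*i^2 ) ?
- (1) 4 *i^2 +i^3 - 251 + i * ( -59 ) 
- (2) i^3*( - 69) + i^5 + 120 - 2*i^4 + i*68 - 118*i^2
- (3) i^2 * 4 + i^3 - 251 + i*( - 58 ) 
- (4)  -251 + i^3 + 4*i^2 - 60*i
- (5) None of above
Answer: 1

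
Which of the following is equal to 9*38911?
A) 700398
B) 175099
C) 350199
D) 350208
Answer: C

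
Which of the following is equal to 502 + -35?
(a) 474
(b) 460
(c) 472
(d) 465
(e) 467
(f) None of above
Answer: e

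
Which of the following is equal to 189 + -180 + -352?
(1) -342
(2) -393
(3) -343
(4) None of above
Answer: 3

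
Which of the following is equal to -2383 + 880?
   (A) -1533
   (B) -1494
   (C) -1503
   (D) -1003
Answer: C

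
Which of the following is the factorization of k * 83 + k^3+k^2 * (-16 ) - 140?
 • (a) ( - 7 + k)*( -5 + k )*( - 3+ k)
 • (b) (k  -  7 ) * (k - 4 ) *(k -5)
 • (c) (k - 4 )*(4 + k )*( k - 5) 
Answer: b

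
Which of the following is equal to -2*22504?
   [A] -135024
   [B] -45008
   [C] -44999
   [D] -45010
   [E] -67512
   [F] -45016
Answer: B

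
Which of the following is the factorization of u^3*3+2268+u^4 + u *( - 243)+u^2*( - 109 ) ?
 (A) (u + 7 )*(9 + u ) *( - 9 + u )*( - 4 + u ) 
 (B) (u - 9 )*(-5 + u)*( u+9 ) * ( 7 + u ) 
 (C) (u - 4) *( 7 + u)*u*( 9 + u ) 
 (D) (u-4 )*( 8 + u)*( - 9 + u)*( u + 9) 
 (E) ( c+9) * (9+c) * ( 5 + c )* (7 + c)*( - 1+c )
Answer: A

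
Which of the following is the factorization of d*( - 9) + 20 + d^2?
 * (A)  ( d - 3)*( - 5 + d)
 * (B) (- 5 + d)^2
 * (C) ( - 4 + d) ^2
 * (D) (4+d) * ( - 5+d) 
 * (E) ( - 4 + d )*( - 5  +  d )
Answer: E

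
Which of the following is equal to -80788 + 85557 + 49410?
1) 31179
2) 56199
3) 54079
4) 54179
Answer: 4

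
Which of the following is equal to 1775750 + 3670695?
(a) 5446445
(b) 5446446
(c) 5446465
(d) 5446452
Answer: a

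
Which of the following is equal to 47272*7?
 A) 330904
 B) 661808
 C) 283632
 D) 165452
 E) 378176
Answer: A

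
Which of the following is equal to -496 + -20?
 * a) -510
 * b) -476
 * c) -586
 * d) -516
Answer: d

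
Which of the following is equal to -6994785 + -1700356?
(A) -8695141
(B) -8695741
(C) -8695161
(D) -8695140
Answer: A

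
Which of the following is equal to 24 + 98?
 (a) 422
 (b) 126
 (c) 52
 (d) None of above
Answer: d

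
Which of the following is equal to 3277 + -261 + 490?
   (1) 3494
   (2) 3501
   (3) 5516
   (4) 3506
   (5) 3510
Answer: 4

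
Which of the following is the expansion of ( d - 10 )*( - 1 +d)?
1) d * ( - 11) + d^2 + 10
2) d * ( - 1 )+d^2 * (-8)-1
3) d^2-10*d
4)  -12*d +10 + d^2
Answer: 1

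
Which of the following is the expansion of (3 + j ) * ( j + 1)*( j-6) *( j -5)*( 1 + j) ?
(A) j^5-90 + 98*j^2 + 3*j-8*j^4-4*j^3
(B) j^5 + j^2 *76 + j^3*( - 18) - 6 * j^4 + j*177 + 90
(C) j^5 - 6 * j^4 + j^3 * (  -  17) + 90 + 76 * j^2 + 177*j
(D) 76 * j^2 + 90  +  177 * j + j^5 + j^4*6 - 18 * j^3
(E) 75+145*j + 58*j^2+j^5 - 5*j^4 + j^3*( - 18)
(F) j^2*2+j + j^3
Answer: B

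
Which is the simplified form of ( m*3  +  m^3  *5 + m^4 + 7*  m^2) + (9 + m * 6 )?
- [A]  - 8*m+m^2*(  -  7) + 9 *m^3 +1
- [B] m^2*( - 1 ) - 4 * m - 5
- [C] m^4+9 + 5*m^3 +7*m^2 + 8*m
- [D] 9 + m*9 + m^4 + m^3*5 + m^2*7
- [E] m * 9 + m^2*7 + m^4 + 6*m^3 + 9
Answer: D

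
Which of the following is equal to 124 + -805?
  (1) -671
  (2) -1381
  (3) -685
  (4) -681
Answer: 4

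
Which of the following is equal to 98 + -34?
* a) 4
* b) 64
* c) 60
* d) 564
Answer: b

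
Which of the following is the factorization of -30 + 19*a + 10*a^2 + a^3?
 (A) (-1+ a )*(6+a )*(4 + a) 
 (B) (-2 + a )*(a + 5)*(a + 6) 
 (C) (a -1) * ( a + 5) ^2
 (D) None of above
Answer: D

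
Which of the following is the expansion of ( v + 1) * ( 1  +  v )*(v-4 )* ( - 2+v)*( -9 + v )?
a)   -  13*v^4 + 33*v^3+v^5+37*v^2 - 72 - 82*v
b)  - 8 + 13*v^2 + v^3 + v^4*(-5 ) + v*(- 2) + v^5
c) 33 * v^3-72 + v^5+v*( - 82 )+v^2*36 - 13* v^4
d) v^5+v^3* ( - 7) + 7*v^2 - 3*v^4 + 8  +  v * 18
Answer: a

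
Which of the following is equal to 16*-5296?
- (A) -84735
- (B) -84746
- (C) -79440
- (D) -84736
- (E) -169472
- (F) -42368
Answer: D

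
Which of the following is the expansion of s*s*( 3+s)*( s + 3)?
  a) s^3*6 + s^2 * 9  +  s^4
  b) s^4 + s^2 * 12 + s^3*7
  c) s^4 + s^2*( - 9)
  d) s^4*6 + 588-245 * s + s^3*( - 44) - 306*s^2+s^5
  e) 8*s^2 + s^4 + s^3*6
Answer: a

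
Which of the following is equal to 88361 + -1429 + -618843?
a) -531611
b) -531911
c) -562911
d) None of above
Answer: b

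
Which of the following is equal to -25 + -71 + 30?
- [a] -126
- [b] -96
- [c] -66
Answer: c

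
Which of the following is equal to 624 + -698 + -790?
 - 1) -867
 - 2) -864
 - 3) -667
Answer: 2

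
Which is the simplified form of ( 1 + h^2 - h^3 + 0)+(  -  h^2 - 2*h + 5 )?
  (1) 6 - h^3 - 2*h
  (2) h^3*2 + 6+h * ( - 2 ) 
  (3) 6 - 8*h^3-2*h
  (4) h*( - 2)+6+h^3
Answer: 1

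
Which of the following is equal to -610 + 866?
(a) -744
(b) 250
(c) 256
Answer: c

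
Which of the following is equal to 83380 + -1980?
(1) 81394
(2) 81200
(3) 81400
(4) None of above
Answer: 3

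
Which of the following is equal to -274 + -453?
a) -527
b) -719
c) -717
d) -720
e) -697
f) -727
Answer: f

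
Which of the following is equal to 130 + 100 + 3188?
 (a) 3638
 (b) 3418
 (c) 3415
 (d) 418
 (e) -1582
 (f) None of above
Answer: b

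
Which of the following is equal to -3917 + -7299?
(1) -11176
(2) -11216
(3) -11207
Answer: 2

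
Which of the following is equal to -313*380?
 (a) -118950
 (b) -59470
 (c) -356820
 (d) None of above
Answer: d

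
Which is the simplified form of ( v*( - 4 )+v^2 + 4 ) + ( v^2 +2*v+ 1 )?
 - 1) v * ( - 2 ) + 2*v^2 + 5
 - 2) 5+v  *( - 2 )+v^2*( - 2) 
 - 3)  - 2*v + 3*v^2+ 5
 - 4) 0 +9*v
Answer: 1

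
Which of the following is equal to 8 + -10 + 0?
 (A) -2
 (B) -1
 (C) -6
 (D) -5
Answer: A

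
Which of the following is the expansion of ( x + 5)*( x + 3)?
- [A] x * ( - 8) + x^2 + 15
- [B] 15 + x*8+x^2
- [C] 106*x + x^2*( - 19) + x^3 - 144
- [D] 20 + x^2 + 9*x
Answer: B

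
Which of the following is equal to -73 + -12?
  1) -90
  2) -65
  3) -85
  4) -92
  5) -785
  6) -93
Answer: 3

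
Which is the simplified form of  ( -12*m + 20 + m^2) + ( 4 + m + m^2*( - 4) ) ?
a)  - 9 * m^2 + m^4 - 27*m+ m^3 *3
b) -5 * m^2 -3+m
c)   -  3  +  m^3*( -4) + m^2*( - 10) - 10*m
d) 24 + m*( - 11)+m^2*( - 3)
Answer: d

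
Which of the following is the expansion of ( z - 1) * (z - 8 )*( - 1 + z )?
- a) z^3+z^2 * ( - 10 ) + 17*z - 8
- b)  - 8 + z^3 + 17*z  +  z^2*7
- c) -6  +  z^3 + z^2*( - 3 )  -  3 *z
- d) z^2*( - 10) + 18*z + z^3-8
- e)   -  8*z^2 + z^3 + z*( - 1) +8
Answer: a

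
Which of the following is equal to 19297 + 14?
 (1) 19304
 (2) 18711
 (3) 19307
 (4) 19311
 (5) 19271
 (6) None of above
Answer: 4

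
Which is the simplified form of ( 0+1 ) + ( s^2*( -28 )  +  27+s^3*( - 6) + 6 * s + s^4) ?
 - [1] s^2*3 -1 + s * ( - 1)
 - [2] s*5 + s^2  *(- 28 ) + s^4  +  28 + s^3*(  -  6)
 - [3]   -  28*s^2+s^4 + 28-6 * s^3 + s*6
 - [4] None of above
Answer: 3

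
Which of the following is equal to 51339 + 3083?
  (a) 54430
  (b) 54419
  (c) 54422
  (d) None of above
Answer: c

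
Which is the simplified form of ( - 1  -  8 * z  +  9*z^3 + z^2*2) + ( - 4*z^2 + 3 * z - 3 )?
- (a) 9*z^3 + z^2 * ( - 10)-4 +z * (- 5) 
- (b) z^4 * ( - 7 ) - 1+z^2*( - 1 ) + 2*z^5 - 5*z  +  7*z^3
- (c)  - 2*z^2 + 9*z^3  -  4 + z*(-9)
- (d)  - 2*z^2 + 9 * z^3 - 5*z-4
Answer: d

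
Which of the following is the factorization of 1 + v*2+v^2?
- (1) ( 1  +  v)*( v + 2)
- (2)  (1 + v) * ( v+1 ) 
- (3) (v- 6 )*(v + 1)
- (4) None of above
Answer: 2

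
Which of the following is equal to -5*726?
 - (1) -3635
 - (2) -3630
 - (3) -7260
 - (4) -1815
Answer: 2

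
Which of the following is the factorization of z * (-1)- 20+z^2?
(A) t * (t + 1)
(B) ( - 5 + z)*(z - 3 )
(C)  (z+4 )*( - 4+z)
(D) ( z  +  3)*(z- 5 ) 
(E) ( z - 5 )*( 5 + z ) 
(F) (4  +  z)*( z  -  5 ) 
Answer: F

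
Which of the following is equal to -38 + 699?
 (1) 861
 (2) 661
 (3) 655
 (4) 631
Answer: 2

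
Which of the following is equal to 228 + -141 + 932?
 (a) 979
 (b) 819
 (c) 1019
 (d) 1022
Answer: c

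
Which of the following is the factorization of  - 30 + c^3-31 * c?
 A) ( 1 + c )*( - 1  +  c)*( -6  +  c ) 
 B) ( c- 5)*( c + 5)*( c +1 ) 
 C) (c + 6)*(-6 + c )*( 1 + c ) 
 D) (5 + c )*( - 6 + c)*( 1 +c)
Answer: D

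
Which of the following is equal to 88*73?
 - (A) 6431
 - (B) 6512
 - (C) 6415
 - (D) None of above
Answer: D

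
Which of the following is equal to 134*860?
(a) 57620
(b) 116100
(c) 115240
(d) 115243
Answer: c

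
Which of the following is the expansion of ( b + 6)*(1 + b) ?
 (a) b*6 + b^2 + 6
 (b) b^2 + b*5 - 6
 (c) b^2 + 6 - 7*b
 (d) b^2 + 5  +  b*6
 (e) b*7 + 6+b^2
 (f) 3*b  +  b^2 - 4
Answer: e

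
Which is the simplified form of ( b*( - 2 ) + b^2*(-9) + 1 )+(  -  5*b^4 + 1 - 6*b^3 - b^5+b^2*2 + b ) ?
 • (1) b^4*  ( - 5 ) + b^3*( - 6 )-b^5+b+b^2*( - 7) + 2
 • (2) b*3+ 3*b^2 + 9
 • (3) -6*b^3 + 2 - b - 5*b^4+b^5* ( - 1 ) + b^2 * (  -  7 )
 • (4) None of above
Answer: 3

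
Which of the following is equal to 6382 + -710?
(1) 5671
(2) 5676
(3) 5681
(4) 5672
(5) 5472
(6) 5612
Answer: 4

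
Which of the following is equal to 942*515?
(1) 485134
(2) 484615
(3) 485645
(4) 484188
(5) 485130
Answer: 5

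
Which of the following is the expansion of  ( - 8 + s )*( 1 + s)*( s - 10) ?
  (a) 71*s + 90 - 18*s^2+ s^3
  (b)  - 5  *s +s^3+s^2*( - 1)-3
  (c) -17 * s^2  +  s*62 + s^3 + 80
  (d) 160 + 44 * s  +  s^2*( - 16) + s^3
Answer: c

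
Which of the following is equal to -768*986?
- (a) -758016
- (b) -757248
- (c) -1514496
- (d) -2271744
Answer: b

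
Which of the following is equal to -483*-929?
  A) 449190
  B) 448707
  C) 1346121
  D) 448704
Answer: B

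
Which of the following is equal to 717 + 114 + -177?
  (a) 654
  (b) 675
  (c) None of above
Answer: a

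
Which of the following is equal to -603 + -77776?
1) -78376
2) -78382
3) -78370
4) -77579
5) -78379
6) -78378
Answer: 5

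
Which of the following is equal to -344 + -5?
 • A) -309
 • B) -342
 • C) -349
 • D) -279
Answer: C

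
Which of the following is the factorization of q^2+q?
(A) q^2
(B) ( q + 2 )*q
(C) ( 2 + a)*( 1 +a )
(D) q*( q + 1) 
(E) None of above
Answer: D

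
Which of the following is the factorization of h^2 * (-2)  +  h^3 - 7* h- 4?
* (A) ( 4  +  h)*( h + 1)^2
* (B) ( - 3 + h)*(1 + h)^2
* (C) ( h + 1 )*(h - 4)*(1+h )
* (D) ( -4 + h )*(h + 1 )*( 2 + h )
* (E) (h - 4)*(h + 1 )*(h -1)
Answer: C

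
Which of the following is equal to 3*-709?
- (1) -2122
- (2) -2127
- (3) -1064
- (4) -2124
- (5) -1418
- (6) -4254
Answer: 2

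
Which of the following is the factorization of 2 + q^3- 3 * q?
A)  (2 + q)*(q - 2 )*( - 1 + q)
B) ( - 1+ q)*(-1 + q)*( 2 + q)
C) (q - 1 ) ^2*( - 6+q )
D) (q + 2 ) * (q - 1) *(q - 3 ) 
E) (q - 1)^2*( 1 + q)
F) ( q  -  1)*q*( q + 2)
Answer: B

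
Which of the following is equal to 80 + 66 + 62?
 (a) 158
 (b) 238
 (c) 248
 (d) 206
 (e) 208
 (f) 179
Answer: e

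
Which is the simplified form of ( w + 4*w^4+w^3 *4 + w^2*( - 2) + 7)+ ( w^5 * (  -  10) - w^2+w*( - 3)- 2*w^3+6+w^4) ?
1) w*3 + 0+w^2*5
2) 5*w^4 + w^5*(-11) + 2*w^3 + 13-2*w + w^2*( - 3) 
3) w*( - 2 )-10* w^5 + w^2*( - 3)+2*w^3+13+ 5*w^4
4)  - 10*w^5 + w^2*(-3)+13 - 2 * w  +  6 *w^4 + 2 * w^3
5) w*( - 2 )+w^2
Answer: 3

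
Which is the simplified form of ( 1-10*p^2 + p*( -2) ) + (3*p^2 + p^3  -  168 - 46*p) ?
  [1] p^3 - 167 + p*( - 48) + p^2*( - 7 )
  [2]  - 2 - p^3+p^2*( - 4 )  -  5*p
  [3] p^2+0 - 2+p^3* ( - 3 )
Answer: 1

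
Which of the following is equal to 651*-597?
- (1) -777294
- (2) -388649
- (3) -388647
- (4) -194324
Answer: 3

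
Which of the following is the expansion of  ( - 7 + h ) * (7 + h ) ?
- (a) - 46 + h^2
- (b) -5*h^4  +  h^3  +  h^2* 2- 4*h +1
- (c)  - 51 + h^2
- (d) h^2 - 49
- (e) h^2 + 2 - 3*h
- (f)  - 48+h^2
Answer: d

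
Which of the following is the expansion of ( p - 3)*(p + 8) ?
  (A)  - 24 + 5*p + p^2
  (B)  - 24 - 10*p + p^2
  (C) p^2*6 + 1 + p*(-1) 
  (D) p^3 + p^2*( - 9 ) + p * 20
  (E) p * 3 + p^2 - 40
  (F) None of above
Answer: A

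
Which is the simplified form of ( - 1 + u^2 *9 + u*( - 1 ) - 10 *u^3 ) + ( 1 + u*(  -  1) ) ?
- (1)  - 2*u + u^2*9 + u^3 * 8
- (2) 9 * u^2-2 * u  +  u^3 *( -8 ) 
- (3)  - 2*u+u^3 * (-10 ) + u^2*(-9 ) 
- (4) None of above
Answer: 4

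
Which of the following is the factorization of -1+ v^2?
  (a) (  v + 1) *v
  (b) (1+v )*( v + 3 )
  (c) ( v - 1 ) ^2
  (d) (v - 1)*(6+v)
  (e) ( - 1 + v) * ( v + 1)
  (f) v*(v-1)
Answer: e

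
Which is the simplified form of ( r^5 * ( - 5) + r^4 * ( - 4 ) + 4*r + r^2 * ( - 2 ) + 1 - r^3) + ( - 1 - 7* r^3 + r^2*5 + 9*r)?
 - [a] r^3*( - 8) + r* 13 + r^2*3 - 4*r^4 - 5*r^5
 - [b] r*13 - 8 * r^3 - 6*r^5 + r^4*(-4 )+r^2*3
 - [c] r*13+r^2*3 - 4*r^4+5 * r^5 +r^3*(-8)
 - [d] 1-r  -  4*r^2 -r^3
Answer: a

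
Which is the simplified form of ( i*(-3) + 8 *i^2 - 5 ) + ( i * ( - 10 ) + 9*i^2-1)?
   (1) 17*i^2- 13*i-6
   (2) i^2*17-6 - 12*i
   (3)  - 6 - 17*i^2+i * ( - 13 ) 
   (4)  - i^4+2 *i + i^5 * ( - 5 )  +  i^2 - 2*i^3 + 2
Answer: 1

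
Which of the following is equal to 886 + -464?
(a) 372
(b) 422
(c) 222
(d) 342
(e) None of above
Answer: b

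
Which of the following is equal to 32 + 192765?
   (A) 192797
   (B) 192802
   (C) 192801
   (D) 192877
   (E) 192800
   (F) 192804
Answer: A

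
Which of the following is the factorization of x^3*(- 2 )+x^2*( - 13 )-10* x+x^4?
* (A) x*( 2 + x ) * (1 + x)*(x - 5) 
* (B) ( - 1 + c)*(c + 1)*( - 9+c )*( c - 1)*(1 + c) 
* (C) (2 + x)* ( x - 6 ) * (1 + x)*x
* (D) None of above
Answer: A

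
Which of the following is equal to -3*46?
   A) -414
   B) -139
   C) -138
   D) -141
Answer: C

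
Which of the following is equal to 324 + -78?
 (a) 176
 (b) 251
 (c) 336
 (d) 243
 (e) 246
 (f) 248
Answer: e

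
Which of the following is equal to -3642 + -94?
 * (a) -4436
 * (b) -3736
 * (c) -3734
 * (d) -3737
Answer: b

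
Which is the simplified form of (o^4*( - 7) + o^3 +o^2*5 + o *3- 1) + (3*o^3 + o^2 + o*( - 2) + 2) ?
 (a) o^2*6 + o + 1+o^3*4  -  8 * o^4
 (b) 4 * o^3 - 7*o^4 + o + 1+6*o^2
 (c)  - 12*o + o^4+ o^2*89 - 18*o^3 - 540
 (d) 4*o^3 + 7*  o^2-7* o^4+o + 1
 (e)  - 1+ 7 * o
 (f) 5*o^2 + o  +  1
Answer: b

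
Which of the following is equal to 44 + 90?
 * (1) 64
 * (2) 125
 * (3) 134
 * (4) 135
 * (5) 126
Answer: 3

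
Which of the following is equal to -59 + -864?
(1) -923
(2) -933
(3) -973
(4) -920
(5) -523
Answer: 1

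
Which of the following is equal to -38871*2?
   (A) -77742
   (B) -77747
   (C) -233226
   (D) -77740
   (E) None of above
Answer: A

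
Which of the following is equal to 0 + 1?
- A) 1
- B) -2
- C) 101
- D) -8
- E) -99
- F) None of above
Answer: A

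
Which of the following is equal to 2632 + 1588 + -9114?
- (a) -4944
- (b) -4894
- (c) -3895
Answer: b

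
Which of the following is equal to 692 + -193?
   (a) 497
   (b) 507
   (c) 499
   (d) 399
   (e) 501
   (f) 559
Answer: c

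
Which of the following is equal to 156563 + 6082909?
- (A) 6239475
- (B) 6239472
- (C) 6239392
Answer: B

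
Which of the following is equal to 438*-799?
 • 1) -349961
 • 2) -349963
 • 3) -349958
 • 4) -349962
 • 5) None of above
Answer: 4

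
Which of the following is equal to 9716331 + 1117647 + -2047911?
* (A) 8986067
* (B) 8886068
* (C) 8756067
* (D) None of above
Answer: D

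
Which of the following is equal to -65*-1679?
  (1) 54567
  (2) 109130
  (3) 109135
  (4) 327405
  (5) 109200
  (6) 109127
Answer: 3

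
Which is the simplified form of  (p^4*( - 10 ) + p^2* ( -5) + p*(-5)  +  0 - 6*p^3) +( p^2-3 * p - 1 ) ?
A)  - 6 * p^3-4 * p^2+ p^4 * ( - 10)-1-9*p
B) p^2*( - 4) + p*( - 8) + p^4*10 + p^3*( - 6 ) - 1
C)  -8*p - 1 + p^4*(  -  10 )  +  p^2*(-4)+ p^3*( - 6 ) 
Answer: C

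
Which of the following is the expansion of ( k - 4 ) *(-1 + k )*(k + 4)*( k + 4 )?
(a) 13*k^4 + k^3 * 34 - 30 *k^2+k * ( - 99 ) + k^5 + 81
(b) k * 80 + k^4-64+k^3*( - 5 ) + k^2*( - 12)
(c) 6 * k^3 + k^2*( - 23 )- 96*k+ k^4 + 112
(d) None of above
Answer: d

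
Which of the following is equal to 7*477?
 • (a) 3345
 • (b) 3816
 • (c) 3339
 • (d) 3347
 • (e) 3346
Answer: c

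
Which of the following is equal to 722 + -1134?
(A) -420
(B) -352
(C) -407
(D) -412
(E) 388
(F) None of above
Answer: D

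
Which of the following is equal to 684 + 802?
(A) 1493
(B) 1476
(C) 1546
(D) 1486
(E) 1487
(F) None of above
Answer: D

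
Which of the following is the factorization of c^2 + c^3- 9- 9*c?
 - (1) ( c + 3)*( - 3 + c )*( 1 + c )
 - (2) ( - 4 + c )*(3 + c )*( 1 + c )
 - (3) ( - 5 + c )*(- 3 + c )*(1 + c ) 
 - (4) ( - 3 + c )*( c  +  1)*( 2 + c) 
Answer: 1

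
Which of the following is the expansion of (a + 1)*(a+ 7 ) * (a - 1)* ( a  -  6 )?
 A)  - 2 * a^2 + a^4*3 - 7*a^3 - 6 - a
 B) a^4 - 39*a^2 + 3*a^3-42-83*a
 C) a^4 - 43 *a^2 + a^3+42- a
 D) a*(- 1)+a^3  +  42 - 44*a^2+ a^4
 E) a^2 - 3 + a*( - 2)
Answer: C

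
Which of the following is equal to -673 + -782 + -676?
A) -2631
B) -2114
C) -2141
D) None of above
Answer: D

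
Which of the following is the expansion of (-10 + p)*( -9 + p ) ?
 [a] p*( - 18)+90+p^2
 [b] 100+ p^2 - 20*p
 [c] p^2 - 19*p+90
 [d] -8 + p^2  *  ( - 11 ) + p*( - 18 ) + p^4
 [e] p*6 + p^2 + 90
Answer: c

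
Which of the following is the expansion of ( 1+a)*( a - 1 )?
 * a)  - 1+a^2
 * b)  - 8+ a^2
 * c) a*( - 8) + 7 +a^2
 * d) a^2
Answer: a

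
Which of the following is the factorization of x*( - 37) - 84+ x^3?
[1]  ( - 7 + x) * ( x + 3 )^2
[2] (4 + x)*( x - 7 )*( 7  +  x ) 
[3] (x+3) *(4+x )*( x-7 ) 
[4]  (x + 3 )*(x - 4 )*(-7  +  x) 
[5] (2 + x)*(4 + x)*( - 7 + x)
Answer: 3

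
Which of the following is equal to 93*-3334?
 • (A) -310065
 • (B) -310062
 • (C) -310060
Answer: B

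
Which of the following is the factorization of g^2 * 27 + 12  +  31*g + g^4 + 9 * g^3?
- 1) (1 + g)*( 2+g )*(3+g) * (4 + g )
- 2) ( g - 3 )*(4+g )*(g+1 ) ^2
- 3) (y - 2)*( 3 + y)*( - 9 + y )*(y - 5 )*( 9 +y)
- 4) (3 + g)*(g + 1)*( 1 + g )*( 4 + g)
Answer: 4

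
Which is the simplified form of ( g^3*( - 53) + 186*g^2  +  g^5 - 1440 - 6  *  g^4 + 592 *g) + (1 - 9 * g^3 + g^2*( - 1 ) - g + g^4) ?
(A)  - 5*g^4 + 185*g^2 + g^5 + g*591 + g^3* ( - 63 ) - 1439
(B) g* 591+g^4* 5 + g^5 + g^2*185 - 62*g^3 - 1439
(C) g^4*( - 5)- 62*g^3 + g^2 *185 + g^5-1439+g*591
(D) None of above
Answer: C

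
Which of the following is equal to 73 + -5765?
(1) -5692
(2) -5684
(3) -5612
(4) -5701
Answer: 1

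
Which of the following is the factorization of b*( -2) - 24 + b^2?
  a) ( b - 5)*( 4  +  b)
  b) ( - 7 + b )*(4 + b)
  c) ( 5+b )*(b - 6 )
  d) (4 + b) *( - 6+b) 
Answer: d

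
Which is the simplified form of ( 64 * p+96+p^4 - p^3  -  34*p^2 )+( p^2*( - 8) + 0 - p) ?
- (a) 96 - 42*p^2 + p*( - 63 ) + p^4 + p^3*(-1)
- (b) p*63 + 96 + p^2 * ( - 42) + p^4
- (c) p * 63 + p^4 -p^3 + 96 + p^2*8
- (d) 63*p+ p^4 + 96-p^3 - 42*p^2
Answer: d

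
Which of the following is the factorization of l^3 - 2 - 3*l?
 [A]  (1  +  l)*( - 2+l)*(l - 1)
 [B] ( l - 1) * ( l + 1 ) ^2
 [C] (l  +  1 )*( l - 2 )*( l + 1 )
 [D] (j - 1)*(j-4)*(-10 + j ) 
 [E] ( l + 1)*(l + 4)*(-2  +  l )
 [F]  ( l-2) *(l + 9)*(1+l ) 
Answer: C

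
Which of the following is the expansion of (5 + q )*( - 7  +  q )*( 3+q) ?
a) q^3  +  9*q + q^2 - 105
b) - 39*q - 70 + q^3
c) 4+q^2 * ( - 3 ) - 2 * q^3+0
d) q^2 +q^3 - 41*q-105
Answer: d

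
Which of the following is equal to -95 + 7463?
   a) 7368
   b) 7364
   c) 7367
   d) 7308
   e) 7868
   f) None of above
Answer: a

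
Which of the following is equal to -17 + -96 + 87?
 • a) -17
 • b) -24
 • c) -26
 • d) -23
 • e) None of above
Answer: c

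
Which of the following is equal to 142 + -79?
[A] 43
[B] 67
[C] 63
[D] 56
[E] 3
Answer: C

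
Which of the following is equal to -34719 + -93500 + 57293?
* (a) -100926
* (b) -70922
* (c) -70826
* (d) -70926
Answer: d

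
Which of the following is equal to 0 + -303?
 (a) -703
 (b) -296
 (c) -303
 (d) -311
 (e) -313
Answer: c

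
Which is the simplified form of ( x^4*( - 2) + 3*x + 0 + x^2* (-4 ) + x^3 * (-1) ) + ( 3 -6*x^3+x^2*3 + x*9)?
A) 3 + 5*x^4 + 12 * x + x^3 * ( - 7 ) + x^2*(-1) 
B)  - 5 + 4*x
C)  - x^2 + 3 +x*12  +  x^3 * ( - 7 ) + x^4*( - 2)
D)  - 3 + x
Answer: C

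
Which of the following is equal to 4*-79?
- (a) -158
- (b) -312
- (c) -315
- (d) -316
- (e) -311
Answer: d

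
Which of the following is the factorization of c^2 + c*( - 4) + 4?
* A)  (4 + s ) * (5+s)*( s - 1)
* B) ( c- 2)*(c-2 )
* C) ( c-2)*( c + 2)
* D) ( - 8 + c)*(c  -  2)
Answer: B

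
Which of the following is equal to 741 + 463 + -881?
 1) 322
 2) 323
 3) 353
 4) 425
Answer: 2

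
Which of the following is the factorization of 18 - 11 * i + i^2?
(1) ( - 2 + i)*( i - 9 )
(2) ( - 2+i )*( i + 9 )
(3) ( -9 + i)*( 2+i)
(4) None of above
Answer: 1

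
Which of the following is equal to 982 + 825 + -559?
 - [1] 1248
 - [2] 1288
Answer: 1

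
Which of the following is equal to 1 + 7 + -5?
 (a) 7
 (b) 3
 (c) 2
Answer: b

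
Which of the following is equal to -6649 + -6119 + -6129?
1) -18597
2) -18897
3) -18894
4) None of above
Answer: 2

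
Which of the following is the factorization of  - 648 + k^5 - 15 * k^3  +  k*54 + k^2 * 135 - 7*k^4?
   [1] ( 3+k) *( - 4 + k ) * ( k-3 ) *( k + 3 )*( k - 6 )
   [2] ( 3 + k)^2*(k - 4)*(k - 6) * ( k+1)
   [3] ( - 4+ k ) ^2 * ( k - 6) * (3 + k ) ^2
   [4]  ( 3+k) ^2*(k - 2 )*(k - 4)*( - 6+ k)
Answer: 1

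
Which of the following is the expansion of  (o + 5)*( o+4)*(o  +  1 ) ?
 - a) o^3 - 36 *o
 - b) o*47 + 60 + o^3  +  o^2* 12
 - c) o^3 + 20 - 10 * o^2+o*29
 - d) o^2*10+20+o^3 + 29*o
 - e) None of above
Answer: d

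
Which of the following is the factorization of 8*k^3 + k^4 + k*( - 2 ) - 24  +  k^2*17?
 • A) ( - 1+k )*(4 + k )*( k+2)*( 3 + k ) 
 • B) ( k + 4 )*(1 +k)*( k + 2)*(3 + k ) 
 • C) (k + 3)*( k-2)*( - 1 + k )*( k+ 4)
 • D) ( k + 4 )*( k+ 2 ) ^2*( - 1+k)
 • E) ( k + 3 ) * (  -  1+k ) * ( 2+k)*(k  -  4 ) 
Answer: A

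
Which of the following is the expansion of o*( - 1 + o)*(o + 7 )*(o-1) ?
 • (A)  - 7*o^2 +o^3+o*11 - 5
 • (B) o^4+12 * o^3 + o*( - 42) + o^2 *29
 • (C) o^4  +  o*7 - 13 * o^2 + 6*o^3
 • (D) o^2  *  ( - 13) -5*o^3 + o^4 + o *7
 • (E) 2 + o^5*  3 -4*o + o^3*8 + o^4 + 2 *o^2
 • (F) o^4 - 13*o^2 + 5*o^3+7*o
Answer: F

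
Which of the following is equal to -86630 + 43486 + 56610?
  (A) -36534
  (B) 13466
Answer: B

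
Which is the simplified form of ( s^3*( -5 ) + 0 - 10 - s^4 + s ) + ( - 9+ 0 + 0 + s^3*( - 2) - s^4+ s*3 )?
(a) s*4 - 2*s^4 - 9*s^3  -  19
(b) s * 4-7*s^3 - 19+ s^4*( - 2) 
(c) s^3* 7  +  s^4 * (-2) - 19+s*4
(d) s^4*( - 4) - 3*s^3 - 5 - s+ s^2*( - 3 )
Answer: b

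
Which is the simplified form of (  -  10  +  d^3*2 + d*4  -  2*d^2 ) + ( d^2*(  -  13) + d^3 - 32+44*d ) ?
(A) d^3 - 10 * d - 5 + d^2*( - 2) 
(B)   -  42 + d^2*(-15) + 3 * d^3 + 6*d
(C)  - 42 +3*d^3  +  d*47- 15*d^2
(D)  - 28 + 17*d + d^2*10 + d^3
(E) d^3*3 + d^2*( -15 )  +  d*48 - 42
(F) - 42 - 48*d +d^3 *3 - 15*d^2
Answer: E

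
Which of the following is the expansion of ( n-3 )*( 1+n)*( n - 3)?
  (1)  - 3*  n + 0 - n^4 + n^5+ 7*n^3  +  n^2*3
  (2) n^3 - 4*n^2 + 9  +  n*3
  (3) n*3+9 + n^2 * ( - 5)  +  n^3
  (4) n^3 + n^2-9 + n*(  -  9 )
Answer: 3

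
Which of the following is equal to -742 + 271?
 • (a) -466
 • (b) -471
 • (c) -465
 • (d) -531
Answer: b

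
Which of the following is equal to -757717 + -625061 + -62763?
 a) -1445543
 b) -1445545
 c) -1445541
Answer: c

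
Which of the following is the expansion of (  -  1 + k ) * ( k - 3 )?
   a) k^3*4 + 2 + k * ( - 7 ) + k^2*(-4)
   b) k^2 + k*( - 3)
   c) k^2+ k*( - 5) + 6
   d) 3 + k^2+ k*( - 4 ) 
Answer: d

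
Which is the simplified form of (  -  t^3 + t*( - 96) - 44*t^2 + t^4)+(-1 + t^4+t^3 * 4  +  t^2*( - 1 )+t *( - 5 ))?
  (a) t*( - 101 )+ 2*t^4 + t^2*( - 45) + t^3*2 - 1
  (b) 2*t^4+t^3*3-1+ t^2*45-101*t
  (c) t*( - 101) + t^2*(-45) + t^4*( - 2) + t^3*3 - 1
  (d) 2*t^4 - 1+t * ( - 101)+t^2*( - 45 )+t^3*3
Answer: d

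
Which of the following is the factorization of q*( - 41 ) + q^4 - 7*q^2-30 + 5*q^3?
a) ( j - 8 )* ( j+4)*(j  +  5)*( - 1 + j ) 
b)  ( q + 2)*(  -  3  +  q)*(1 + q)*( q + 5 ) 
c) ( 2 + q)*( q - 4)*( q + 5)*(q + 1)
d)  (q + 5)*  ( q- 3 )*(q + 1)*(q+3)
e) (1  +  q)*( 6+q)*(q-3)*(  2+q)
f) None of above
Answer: b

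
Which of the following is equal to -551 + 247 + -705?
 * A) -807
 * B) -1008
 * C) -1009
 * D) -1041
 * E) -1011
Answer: C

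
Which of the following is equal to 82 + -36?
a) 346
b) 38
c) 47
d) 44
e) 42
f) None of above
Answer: f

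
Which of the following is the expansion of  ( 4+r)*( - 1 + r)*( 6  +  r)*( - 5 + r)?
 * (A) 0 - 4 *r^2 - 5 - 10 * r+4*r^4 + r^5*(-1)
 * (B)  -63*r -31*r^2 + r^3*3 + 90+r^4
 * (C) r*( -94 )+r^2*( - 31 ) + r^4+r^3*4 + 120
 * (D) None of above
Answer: C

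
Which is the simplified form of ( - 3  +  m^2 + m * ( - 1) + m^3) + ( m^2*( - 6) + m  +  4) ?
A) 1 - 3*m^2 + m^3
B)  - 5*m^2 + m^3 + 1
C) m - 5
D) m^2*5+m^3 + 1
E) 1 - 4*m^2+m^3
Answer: B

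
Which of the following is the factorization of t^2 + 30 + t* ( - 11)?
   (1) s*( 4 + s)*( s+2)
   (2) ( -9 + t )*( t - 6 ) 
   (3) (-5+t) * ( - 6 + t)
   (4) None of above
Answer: 3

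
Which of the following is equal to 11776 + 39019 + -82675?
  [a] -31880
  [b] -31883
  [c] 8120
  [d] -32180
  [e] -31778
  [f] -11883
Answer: a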